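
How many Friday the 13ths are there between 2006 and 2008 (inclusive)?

5

Friday-the-13ths by year:
2006: Jan, Oct
2007: Apr, Jul
2008: Jun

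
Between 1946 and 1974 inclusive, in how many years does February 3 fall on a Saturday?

4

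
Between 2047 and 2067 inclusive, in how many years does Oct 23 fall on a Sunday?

Day of week of October 23 in each year:
2047: Wed, 2048: Fri, 2049: Sat, 2050: Sun ✓, 2051: Mon, 2052: Wed, 2053: Thu, 2054: Fri, 2055: Sat, 2056: Mon, 2057: Tue, 2058: Wed, 2059: Thu, 2060: Sat, 2061: Sun ✓, 2062: Mon, 2063: Tue, 2064: Thu, 2065: Fri, 2066: Sat, 2067: Sun ✓
Sundays: 2050, 2061, 2067.

3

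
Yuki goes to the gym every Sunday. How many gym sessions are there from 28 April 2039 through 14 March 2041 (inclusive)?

98

28 April 2039 is a Thursday.
That's 687 days from start to end, counting both.
687 = 7 × 98 + 1, so there are 98 full weeks plus 1 extra day.
Each full week contributes one Sunday: 98 so far.
The 1 extra day is Thu — none qualify.
Total: 98 + 0 = 98.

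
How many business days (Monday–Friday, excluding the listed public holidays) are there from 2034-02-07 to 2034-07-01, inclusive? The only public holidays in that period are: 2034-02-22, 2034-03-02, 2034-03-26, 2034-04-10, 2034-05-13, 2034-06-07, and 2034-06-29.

99 business days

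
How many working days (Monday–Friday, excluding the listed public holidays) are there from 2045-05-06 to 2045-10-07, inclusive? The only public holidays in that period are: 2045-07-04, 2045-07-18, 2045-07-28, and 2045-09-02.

107

2045-05-06 is a Saturday.
That's 155 days from start to end, counting both.
155 = 7 × 22 + 1, so there are 22 full weeks plus 1 extra day.
Each full week contributes 5 weekdays (Mon–Fri): 22 × 5 = 110.
The 1 extra day is Saturday — none qualify.
Total: 110 + 0 = 110.
Holidays: 2045-07-04 (Tue); 2045-07-18 (Tue); 2045-07-28 (Fri); 2045-09-02 (Sat).
3 of the 4 holidays fall on weekdays; the rest are weekends and were already excluded.
Business days: 110 − 3 = 107.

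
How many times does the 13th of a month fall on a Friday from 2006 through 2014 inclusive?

Friday-the-13ths by year:
2006: Jan, Oct
2007: Apr, Jul
2008: Jun
2009: Feb, Mar, Nov
2010: Aug
2011: May
2012: Jan, Apr, Jul
2013: Sep, Dec
2014: Jun

16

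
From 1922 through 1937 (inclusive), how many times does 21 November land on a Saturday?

3

Day of week of November 21 in each year:
1922: Tue, 1923: Wed, 1924: Fri, 1925: Sat ✓, 1926: Sun, 1927: Mon, 1928: Wed, 1929: Thu, 1930: Fri, 1931: Sat ✓, 1932: Mon, 1933: Tue, 1934: Wed, 1935: Thu, 1936: Sat ✓, 1937: Sun
Saturdays: 1925, 1931, 1936.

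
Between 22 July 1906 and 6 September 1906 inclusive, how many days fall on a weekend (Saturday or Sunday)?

13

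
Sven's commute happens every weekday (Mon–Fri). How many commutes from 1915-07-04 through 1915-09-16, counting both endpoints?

1915-07-04 is a Sunday.
The range spans 75 days (inclusive of both endpoints).
75 = 7 × 10 + 5, so there are 10 full weeks plus 5 extra days.
Each full week contributes 5 weekdays (Mon–Fri): 10 × 5 = 50.
The 5 extra days are Sunday, Monday, Tuesday, Wednesday, Thursday — 4 of them qualify.
Total: 50 + 4 = 54.

54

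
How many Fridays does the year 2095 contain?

52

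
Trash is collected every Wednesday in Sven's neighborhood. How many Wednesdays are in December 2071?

5

2071-12-01 is a Tuesday.
The range spans 31 days (inclusive of both endpoints).
31 = 7 × 4 + 3, so there are 4 full weeks plus 3 extra days.
Each full week contributes one Wednesday: 4 so far.
The 3 extra days are Tuesday, Wednesday, Thursday — 1 of them qualifies.
Total: 4 + 1 = 5.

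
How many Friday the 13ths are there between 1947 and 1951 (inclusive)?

8

Friday-the-13ths by year:
1947: Jun
1948: Feb, Aug
1949: May
1950: Jan, Oct
1951: Apr, Jul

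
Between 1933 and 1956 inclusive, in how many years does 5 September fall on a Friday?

3

Day of week of September 5 in each year:
1933: Tue, 1934: Wed, 1935: Thu, 1936: Sat, 1937: Sun, 1938: Mon, 1939: Tue, 1940: Thu, 1941: Fri ✓, 1942: Sat, 1943: Sun, 1944: Tue, 1945: Wed, 1946: Thu, 1947: Fri ✓, 1948: Sun, 1949: Mon, 1950: Tue, 1951: Wed, 1952: Fri ✓, 1953: Sat, 1954: Sun, 1955: Mon, 1956: Wed
Fridays: 1941, 1947, 1952.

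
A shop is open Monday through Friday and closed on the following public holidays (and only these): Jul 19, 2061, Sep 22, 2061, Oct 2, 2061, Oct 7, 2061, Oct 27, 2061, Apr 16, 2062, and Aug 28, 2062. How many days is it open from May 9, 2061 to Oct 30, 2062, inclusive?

381 business days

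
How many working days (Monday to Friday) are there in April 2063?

21 weekdays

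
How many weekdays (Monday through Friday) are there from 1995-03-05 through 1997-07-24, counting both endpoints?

1995-03-05 is a Sunday.
The range spans 873 days (inclusive of both endpoints).
873 = 7 × 124 + 5, so there are 124 full weeks plus 5 extra days.
Each full week contributes 5 weekdays (Mon–Fri): 124 × 5 = 620.
The 5 extra days are Sunday, Monday, Tuesday, Wednesday, Thursday — 4 of them qualify.
Total: 620 + 4 = 624.

624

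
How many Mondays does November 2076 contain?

5

November 1, 2076 is a Sunday.
From November 1, 2076 to November 30, 2076 is 30 days inclusive.
30 = 7 × 4 + 2, so there are 4 full weeks plus 2 extra days.
Each full week contributes one Monday: 4 so far.
The 2 extra days are Sunday, Monday — 1 of them qualifies.
Total: 4 + 1 = 5.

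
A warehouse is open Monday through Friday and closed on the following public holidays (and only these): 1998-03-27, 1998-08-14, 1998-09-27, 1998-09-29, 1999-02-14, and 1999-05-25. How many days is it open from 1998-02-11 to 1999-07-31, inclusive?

1998-02-11 is a Wednesday.
The range spans 536 days (inclusive of both endpoints).
536 = 7 × 76 + 4, so there are 76 full weeks plus 4 extra days.
Each full week contributes 5 weekdays (Mon–Fri): 76 × 5 = 380.
The 4 extra days are Wednesday, Thursday, Friday, Saturday — 3 of them qualify.
Total: 380 + 3 = 383.
Holidays: 1998-03-27 (Fri); 1998-08-14 (Fri); 1998-09-27 (Sun); 1998-09-29 (Tue); 1999-02-14 (Sun); 1999-05-25 (Tue).
4 of the 6 holidays fall on weekdays; the rest are weekends and were already excluded.
Business days: 383 − 4 = 379.

379 business days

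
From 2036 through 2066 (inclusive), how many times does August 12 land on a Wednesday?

Day of week of August 12 in each year:
2036: Tue, 2037: Wed ✓, 2038: Thu, 2039: Fri, 2040: Sun, 2041: Mon, 2042: Tue, 2043: Wed ✓, 2044: Fri, 2045: Sat, 2046: Sun, 2047: Mon, 2048: Wed ✓, 2049: Thu, 2050: Fri, 2051: Sat, 2052: Mon, 2053: Tue, 2054: Wed ✓, 2055: Thu, 2056: Sat, 2057: Sun, 2058: Mon, 2059: Tue, 2060: Thu, 2061: Fri, 2062: Sat, 2063: Sun, 2064: Tue, 2065: Wed ✓, 2066: Thu
Wednesdays: 2037, 2043, 2048, 2054, 2065.

5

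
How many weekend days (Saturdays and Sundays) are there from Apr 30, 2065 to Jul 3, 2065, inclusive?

18

Apr 30, 2065 is a Thursday.
That's 65 days from start to end, counting both.
65 = 7 × 9 + 2, so there are 9 full weeks plus 2 extra days.
Each full week contributes 2 weekend days (Sat, Sun): 9 × 2 = 18.
The 2 extra days are Thursday, Friday — none qualify.
Total: 18 + 0 = 18.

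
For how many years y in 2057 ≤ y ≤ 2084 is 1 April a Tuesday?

Day of week of April 1 in each year:
2057: Sun, 2058: Mon, 2059: Tue ✓, 2060: Thu, 2061: Fri, 2062: Sat, 2063: Sun, 2064: Tue ✓, 2065: Wed, 2066: Thu, 2067: Fri, 2068: Sun, 2069: Mon, 2070: Tue ✓, 2071: Wed, 2072: Fri, 2073: Sat, 2074: Sun, 2075: Mon, 2076: Wed, 2077: Thu, 2078: Fri, 2079: Sat, 2080: Mon, 2081: Tue ✓, 2082: Wed, 2083: Thu, 2084: Sat
Tuesdays: 2059, 2064, 2070, 2081.

4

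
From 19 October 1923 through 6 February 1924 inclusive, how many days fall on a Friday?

16 Fridays

19 October 1923 is a Friday.
That's 111 days from start to end, counting both.
111 = 7 × 15 + 6, so there are 15 full weeks plus 6 extra days.
Each full week contributes one Friday: 15 so far.
The 6 extra days are Friday, Saturday, Sunday, Monday, Tuesday, Wednesday — 1 of them qualifies.
Total: 15 + 1 = 16.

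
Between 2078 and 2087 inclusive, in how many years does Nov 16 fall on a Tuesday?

1

Day of week of November 16 in each year:
2078: Wed, 2079: Thu, 2080: Sat, 2081: Sun, 2082: Mon, 2083: Tue ✓, 2084: Thu, 2085: Fri, 2086: Sat, 2087: Sun
Tuesdays: 2083.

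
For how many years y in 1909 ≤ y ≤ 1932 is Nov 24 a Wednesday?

Day of week of November 24 in each year:
1909: Wed ✓, 1910: Thu, 1911: Fri, 1912: Sun, 1913: Mon, 1914: Tue, 1915: Wed ✓, 1916: Fri, 1917: Sat, 1918: Sun, 1919: Mon, 1920: Wed ✓, 1921: Thu, 1922: Fri, 1923: Sat, 1924: Mon, 1925: Tue, 1926: Wed ✓, 1927: Thu, 1928: Sat, 1929: Sun, 1930: Mon, 1931: Tue, 1932: Thu
Wednesdays: 1909, 1915, 1920, 1926.

4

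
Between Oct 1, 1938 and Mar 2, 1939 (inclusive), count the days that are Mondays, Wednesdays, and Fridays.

65

Oct 1, 1938 is a Saturday.
From Oct 1, 1938 to Mar 2, 1939 is 153 days inclusive.
153 = 7 × 21 + 6, so there are 21 full weeks plus 6 extra days.
Each full week contributes 3 days from the set (Mon, Wed, Fri): 21 × 3 = 63.
The 6 extra days are Saturday, Sunday, Monday, Tuesday, Wednesday, Thursday — 2 of them qualify.
Total: 63 + 2 = 65.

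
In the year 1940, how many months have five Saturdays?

A month has five Saturdays exactly when Saturday falls within its first (length − 28) days.
Jan: 31 days, starts Mon → 5 of Mon, Tue, Wed
Feb: 29 days, starts Thu → 5 of Thu
Mar: 31 days, starts Fri → 5 of Fri, Sat, Sun ✓
Apr: 30 days, starts Mon → 5 of Mon, Tue
May: 31 days, starts Wed → 5 of Wed, Thu, Fri
Jun: 30 days, starts Sat → 5 of Sat, Sun ✓
Jul: 31 days, starts Mon → 5 of Mon, Tue, Wed
Aug: 31 days, starts Thu → 5 of Thu, Fri, Sat ✓
Sep: 30 days, starts Sun → 5 of Sun, Mon
Oct: 31 days, starts Tue → 5 of Tue, Wed, Thu
Nov: 30 days, starts Fri → 5 of Fri, Sat ✓
Dec: 31 days, starts Sun → 5 of Sun, Mon, Tue
Months with five Saturdays: Mar, Jun, Aug, Nov.

4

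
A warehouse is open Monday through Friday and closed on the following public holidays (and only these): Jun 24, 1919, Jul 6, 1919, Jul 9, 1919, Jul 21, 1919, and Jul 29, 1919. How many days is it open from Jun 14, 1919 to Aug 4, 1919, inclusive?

Jun 14, 1919 is a Saturday.
That's 52 days from start to end, counting both.
52 = 7 × 7 + 3, so there are 7 full weeks plus 3 extra days.
Each full week contributes 5 weekdays (Mon–Fri): 7 × 5 = 35.
The 3 extra days are Saturday, Sunday, Monday — 1 of them qualifies.
Total: 35 + 1 = 36.
Holidays: Jun 24, 1919 (Tue); Jul 6, 1919 (Sun); Jul 9, 1919 (Wed); Jul 21, 1919 (Mon); Jul 29, 1919 (Tue).
4 of the 5 holidays fall on weekdays; the rest are weekends and were already excluded.
Business days: 36 − 4 = 32.

32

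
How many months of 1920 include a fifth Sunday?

4

A month has five Sundays exactly when Sunday falls within its first (length − 28) days.
Jan: 31 days, starts Thu → 5 of Thu, Fri, Sat
Feb: 29 days, starts Sun → 5 of Sun ✓
Mar: 31 days, starts Mon → 5 of Mon, Tue, Wed
Apr: 30 days, starts Thu → 5 of Thu, Fri
May: 31 days, starts Sat → 5 of Sat, Sun, Mon ✓
Jun: 30 days, starts Tue → 5 of Tue, Wed
Jul: 31 days, starts Thu → 5 of Thu, Fri, Sat
Aug: 31 days, starts Sun → 5 of Sun, Mon, Tue ✓
Sep: 30 days, starts Wed → 5 of Wed, Thu
Oct: 31 days, starts Fri → 5 of Fri, Sat, Sun ✓
Nov: 30 days, starts Mon → 5 of Mon, Tue
Dec: 31 days, starts Wed → 5 of Wed, Thu, Fri
Months with five Sundays: Feb, May, Aug, Oct.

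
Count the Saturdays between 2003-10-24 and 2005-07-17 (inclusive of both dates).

91 Saturdays

2003-10-24 is a Friday.
That's 633 days from start to end, counting both.
633 = 7 × 90 + 3, so there are 90 full weeks plus 3 extra days.
Each full week contributes one Saturday: 90 so far.
The 3 extra days are Friday, Saturday, Sunday — 1 of them qualifies.
Total: 90 + 1 = 91.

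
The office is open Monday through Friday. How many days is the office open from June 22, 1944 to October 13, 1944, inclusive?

82

June 22, 1944 is a Thursday.
The range spans 114 days (inclusive of both endpoints).
114 = 7 × 16 + 2, so there are 16 full weeks plus 2 extra days.
Each full week contributes 5 weekdays (Mon–Fri): 16 × 5 = 80.
The 2 extra days are Thu, Fri — 2 of them qualify.
Total: 80 + 2 = 82.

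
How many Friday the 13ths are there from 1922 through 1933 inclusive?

Friday-the-13ths by year:
1922: Jan, Oct
1923: Apr, Jul
1924: Jun
1925: Feb, Mar, Nov
1926: Aug
1927: May
1928: Jan, Apr, Jul
1929: Sep, Dec
1930: Jun
1931: Feb, Mar, Nov
1932: May
1933: Jan, Oct

22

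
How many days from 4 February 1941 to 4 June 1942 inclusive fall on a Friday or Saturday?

4 February 1941 is a Tuesday.
From 4 February 1941 to 4 June 1942 is 486 days inclusive.
486 = 7 × 69 + 3, so there are 69 full weeks plus 3 extra days.
Each full week contributes 2 days from the set (Fri, Sat): 69 × 2 = 138.
The 3 extra days are Tue, Wed, Thu — none qualify.
Total: 138 + 0 = 138.

138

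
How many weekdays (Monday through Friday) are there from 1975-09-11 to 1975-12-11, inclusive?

66 weekdays

1975-09-11 is a Thursday.
That's 92 days from start to end, counting both.
92 = 7 × 13 + 1, so there are 13 full weeks plus 1 extra day.
Each full week contributes 5 weekdays (Mon–Fri): 13 × 5 = 65.
The 1 extra day is Thu — 1 of them qualifies.
Total: 65 + 1 = 66.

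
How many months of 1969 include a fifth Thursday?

A month has five Thursdays exactly when Thursday falls within its first (length − 28) days.
Jan: 31 days, starts Wed → 5 of Wed, Thu, Fri ✓
Feb: 28 days, starts Sat → 5 of (none)
Mar: 31 days, starts Sat → 5 of Sat, Sun, Mon
Apr: 30 days, starts Tue → 5 of Tue, Wed
May: 31 days, starts Thu → 5 of Thu, Fri, Sat ✓
Jun: 30 days, starts Sun → 5 of Sun, Mon
Jul: 31 days, starts Tue → 5 of Tue, Wed, Thu ✓
Aug: 31 days, starts Fri → 5 of Fri, Sat, Sun
Sep: 30 days, starts Mon → 5 of Mon, Tue
Oct: 31 days, starts Wed → 5 of Wed, Thu, Fri ✓
Nov: 30 days, starts Sat → 5 of Sat, Sun
Dec: 31 days, starts Mon → 5 of Mon, Tue, Wed
Months with five Thursdays: Jan, May, Jul, Oct.

4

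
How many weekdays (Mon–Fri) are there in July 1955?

Jul 1, 1955 is a Friday.
That's 31 days from start to end, counting both.
31 = 7 × 4 + 3, so there are 4 full weeks plus 3 extra days.
Each full week contributes 5 weekdays (Mon–Fri): 4 × 5 = 20.
The 3 extra days are Fri, Sat, Sun — 1 of them qualifies.
Total: 20 + 1 = 21.

21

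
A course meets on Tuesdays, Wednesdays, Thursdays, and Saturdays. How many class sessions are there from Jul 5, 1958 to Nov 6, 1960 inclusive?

489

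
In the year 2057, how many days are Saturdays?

Jan 1, 2057 is a Monday.
From Jan 1, 2057 to Dec 31, 2057 is 365 days inclusive.
365 = 7 × 52 + 1, so there are 52 full weeks plus 1 extra day.
Each full week contributes one Saturday: 52 so far.
The 1 extra day is Mon — none qualify.
Total: 52 + 0 = 52.

52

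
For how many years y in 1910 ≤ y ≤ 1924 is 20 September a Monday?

2

Day of week of September 20 in each year:
1910: Tue, 1911: Wed, 1912: Fri, 1913: Sat, 1914: Sun, 1915: Mon ✓, 1916: Wed, 1917: Thu, 1918: Fri, 1919: Sat, 1920: Mon ✓, 1921: Tue, 1922: Wed, 1923: Thu, 1924: Sat
Mondays: 1915, 1920.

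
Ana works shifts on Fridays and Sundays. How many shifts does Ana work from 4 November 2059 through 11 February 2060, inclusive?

4 November 2059 is a Tuesday.
From 4 November 2059 to 11 February 2060 is 100 days inclusive.
100 = 7 × 14 + 2, so there are 14 full weeks plus 2 extra days.
Each full week contributes 2 days from the set (Fri, Sun): 14 × 2 = 28.
The 2 extra days are Tuesday, Wednesday — none qualify.
Total: 28 + 0 = 28.

28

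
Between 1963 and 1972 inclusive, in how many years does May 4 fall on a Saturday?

2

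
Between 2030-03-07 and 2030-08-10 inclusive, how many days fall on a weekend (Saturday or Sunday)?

2030-03-07 is a Thursday.
The range spans 157 days (inclusive of both endpoints).
157 = 7 × 22 + 3, so there are 22 full weeks plus 3 extra days.
Each full week contributes 2 weekend days (Sat, Sun): 22 × 2 = 44.
The 3 extra days are Thursday, Friday, Saturday — 1 of them qualifies.
Total: 44 + 1 = 45.

45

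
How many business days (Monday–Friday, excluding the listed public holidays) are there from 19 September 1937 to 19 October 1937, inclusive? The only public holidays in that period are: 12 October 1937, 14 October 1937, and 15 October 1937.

19 September 1937 is a Sunday.
That's 31 days from start to end, counting both.
31 = 7 × 4 + 3, so there are 4 full weeks plus 3 extra days.
Each full week contributes 5 weekdays (Mon–Fri): 4 × 5 = 20.
The 3 extra days are Sunday, Monday, Tuesday — 2 of them qualify.
Total: 20 + 2 = 22.
Holidays: 12 October 1937 (Tue); 14 October 1937 (Thu); 15 October 1937 (Fri).
All 3 holidays fall on weekdays, so subtract 3.
Business days: 22 − 3 = 19.

19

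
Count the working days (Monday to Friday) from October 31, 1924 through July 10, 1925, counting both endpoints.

181 weekdays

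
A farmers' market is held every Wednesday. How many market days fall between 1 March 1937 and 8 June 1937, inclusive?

14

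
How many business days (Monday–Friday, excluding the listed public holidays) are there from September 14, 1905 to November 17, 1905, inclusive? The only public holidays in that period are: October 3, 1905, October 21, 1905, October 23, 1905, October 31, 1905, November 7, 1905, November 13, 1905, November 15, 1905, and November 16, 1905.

40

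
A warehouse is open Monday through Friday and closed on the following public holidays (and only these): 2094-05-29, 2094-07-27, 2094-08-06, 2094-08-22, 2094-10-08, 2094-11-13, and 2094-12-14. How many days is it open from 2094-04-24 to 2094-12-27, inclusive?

172

2094-04-24 is a Saturday.
That's 248 days from start to end, counting both.
248 = 7 × 35 + 3, so there are 35 full weeks plus 3 extra days.
Each full week contributes 5 weekdays (Mon–Fri): 35 × 5 = 175.
The 3 extra days are Saturday, Sunday, Monday — 1 of them qualifies.
Total: 175 + 1 = 176.
Holidays: 2094-05-29 (Sat); 2094-07-27 (Tue); 2094-08-06 (Fri); 2094-08-22 (Sun); 2094-10-08 (Fri); 2094-11-13 (Sat); 2094-12-14 (Tue).
4 of the 7 holidays fall on weekdays; the rest are weekends and were already excluded.
Business days: 176 − 4 = 172.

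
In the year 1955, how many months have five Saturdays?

A month has five Saturdays exactly when Saturday falls within its first (length − 28) days.
Jan: 31 days, starts Sat → 5 of Sat, Sun, Mon ✓
Feb: 28 days, starts Tue → 5 of (none)
Mar: 31 days, starts Tue → 5 of Tue, Wed, Thu
Apr: 30 days, starts Fri → 5 of Fri, Sat ✓
May: 31 days, starts Sun → 5 of Sun, Mon, Tue
Jun: 30 days, starts Wed → 5 of Wed, Thu
Jul: 31 days, starts Fri → 5 of Fri, Sat, Sun ✓
Aug: 31 days, starts Mon → 5 of Mon, Tue, Wed
Sep: 30 days, starts Thu → 5 of Thu, Fri
Oct: 31 days, starts Sat → 5 of Sat, Sun, Mon ✓
Nov: 30 days, starts Tue → 5 of Tue, Wed
Dec: 31 days, starts Thu → 5 of Thu, Fri, Sat ✓
Months with five Saturdays: Jan, Apr, Jul, Oct, Dec.

5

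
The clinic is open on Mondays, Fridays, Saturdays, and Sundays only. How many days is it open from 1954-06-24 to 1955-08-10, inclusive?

236

1954-06-24 is a Thursday.
From 1954-06-24 to 1955-08-10 is 413 days inclusive.
413 = 7 × 59, so the span is exactly 59 full weeks.
Each full week contributes 4 days from the set (Mon, Fri, Sat, Sun): 59 × 4 = 236.
Total: 236.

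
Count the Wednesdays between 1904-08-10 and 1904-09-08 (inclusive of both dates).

1904-08-10 is a Wednesday.
The range spans 30 days (inclusive of both endpoints).
30 = 7 × 4 + 2, so there are 4 full weeks plus 2 extra days.
Each full week contributes one Wednesday: 4 so far.
The 2 extra days are Wed, Thu — 1 of them qualifies.
Total: 4 + 1 = 5.

5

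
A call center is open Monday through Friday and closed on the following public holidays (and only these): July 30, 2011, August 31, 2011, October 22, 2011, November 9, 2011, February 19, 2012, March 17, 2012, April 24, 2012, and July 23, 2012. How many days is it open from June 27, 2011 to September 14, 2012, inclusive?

June 27, 2011 is a Monday.
The range spans 446 days (inclusive of both endpoints).
446 = 7 × 63 + 5, so there are 63 full weeks plus 5 extra days.
Each full week contributes 5 weekdays (Mon–Fri): 63 × 5 = 315.
The 5 extra days are Mon, Tue, Wed, Thu, Fri — 5 of them qualify.
Total: 315 + 5 = 320.
Holidays: July 30, 2011 (Sat); August 31, 2011 (Wed); October 22, 2011 (Sat); November 9, 2011 (Wed); February 19, 2012 (Sun); March 17, 2012 (Sat); April 24, 2012 (Tue); July 23, 2012 (Mon).
4 of the 8 holidays fall on weekdays; the rest are weekends and were already excluded.
Business days: 320 − 4 = 316.

316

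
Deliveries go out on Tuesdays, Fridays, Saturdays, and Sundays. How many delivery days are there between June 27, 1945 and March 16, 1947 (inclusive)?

June 27, 1945 is a Wednesday.
From June 27, 1945 to March 16, 1947 is 628 days inclusive.
628 = 7 × 89 + 5, so there are 89 full weeks plus 5 extra days.
Each full week contributes 4 days from the set (Tue, Fri, Sat, Sun): 89 × 4 = 356.
The 5 extra days are Wed, Thu, Fri, Sat, Sun — 3 of them qualify.
Total: 356 + 3 = 359.

359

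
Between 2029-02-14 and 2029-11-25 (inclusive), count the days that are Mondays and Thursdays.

2029-02-14 is a Wednesday.
The range spans 285 days (inclusive of both endpoints).
285 = 7 × 40 + 5, so there are 40 full weeks plus 5 extra days.
Each full week contributes 2 days from the set (Mon, Thu): 40 × 2 = 80.
The 5 extra days are Wednesday, Thursday, Friday, Saturday, Sunday — 1 of them qualifies.
Total: 80 + 1 = 81.

81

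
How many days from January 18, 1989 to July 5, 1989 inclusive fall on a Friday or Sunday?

January 18, 1989 is a Wednesday.
The range spans 169 days (inclusive of both endpoints).
169 = 7 × 24 + 1, so there are 24 full weeks plus 1 extra day.
Each full week contributes 2 days from the set (Fri, Sun): 24 × 2 = 48.
The 1 extra day is Wed — none qualify.
Total: 48 + 0 = 48.

48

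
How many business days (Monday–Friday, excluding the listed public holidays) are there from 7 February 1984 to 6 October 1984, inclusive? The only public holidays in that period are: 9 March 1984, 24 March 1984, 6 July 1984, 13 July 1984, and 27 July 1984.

7 February 1984 is a Tuesday.
The range spans 243 days (inclusive of both endpoints).
243 = 7 × 34 + 5, so there are 34 full weeks plus 5 extra days.
Each full week contributes 5 weekdays (Mon–Fri): 34 × 5 = 170.
The 5 extra days are Tue, Wed, Thu, Fri, Sat — 4 of them qualify.
Total: 170 + 4 = 174.
Holidays: 9 March 1984 (Fri); 24 March 1984 (Sat); 6 July 1984 (Fri); 13 July 1984 (Fri); 27 July 1984 (Fri).
4 of the 5 holidays fall on weekdays; the rest are weekends and were already excluded.
Business days: 174 − 4 = 170.

170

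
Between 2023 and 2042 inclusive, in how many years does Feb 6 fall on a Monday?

3

Day of week of February 6 in each year:
2023: Mon ✓, 2024: Tue, 2025: Thu, 2026: Fri, 2027: Sat, 2028: Sun, 2029: Tue, 2030: Wed, 2031: Thu, 2032: Fri, 2033: Sun, 2034: Mon ✓, 2035: Tue, 2036: Wed, 2037: Fri, 2038: Sat, 2039: Sun, 2040: Mon ✓, 2041: Wed, 2042: Thu
Mondays: 2023, 2034, 2040.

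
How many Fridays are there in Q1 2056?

13

2056-01-01 is a Saturday.
From 2056-01-01 to 2056-03-31 is 91 days inclusive.
91 = 7 × 13, so the span is exactly 13 full weeks.
Each full week contributes one Friday: 13 so far.
Total: 13.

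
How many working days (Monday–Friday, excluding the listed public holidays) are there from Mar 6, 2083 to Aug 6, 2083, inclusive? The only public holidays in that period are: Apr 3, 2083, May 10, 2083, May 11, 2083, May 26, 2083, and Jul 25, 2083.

107

Mar 6, 2083 is a Saturday.
From Mar 6, 2083 to Aug 6, 2083 is 154 days inclusive.
154 = 7 × 22, so the span is exactly 22 full weeks.
Each full week contributes 5 weekdays (Mon–Fri): 22 × 5 = 110.
Total: 110.
Holidays: Apr 3, 2083 (Sat); May 10, 2083 (Mon); May 11, 2083 (Tue); May 26, 2083 (Wed); Jul 25, 2083 (Sun).
3 of the 5 holidays fall on weekdays; the rest are weekends and were already excluded.
Business days: 110 − 3 = 107.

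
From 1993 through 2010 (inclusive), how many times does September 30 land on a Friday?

Day of week of September 30 in each year:
1993: Thu, 1994: Fri ✓, 1995: Sat, 1996: Mon, 1997: Tue, 1998: Wed, 1999: Thu, 2000: Sat, 2001: Sun, 2002: Mon, 2003: Tue, 2004: Thu, 2005: Fri ✓, 2006: Sat, 2007: Sun, 2008: Tue, 2009: Wed, 2010: Thu
Fridays: 1994, 2005.

2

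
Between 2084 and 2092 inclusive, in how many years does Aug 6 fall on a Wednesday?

Day of week of August 6 in each year:
2084: Sun, 2085: Mon, 2086: Tue, 2087: Wed ✓, 2088: Fri, 2089: Sat, 2090: Sun, 2091: Mon, 2092: Wed ✓
Wednesdays: 2087, 2092.

2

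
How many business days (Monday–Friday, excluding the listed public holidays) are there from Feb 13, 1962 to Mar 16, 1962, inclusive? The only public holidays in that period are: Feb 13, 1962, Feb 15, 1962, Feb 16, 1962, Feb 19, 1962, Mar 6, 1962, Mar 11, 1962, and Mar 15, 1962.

Feb 13, 1962 is a Tuesday.
From Feb 13, 1962 to Mar 16, 1962 is 32 days inclusive.
32 = 7 × 4 + 4, so there are 4 full weeks plus 4 extra days.
Each full week contributes 5 weekdays (Mon–Fri): 4 × 5 = 20.
The 4 extra days are Tuesday, Wednesday, Thursday, Friday — 4 of them qualify.
Total: 20 + 4 = 24.
Holidays: Feb 13, 1962 (Tue); Feb 15, 1962 (Thu); Feb 16, 1962 (Fri); Feb 19, 1962 (Mon); Mar 6, 1962 (Tue); Mar 11, 1962 (Sun); Mar 15, 1962 (Thu).
6 of the 7 holidays fall on weekdays; the rest are weekends and were already excluded.
Business days: 24 − 6 = 18.

18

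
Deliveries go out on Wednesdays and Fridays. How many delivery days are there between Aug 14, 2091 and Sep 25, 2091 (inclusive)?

Aug 14, 2091 is a Tuesday.
The range spans 43 days (inclusive of both endpoints).
43 = 7 × 6 + 1, so there are 6 full weeks plus 1 extra day.
Each full week contributes 2 days from the set (Wed, Fri): 6 × 2 = 12.
The 1 extra day is Tue — none qualify.
Total: 12 + 0 = 12.

12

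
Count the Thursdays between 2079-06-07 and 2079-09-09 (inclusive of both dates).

2079-06-07 is a Wednesday.
The range spans 95 days (inclusive of both endpoints).
95 = 7 × 13 + 4, so there are 13 full weeks plus 4 extra days.
Each full week contributes one Thursday: 13 so far.
The 4 extra days are Wed, Thu, Fri, Sat — 1 of them qualifies.
Total: 13 + 1 = 14.

14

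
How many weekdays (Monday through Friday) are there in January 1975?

23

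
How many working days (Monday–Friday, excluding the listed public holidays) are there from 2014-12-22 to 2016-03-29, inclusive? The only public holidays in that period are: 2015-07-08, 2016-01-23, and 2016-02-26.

330

2014-12-22 is a Monday.
The range spans 464 days (inclusive of both endpoints).
464 = 7 × 66 + 2, so there are 66 full weeks plus 2 extra days.
Each full week contributes 5 weekdays (Mon–Fri): 66 × 5 = 330.
The 2 extra days are Monday, Tuesday — 2 of them qualify.
Total: 330 + 2 = 332.
Holidays: 2015-07-08 (Wed); 2016-01-23 (Sat); 2016-02-26 (Fri).
2 of the 3 holidays fall on weekdays; the rest are weekends and were already excluded.
Business days: 332 − 2 = 330.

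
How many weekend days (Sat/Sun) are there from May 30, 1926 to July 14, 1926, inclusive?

13

May 30, 1926 is a Sunday.
The range spans 46 days (inclusive of both endpoints).
46 = 7 × 6 + 4, so there are 6 full weeks plus 4 extra days.
Each full week contributes 2 weekend days (Sat, Sun): 6 × 2 = 12.
The 4 extra days are Sunday, Monday, Tuesday, Wednesday — 1 of them qualifies.
Total: 12 + 1 = 13.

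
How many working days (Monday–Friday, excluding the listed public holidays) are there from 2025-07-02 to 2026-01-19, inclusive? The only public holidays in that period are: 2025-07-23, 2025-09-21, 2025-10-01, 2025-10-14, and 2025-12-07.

141

2025-07-02 is a Wednesday.
From 2025-07-02 to 2026-01-19 is 202 days inclusive.
202 = 7 × 28 + 6, so there are 28 full weeks plus 6 extra days.
Each full week contributes 5 weekdays (Mon–Fri): 28 × 5 = 140.
The 6 extra days are Wednesday, Thursday, Friday, Saturday, Sunday, Monday — 4 of them qualify.
Total: 140 + 4 = 144.
Holidays: 2025-07-23 (Wed); 2025-09-21 (Sun); 2025-10-01 (Wed); 2025-10-14 (Tue); 2025-12-07 (Sun).
3 of the 5 holidays fall on weekdays; the rest are weekends and were already excluded.
Business days: 144 − 3 = 141.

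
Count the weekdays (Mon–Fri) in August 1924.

21

1924-08-01 is a Friday.
The range spans 31 days (inclusive of both endpoints).
31 = 7 × 4 + 3, so there are 4 full weeks plus 3 extra days.
Each full week contributes 5 weekdays (Mon–Fri): 4 × 5 = 20.
The 3 extra days are Friday, Saturday, Sunday — 1 of them qualifies.
Total: 20 + 1 = 21.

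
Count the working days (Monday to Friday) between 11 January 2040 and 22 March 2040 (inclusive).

52 weekdays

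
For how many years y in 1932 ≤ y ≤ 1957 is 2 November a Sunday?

3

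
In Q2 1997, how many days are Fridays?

13

April 1, 1997 is a Tuesday.
From April 1, 1997 to June 30, 1997 is 91 days inclusive.
91 = 7 × 13, so the span is exactly 13 full weeks.
Each full week contributes one Friday: 13 so far.
Total: 13.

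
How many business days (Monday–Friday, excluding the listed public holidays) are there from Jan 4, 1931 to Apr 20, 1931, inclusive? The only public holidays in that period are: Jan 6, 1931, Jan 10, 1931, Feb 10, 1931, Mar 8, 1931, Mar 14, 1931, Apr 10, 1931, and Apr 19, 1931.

73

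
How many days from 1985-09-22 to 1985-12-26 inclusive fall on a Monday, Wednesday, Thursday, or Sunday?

1985-09-22 is a Sunday.
The range spans 96 days (inclusive of both endpoints).
96 = 7 × 13 + 5, so there are 13 full weeks plus 5 extra days.
Each full week contributes 4 days from the set (Mon, Wed, Thu, Sun): 13 × 4 = 52.
The 5 extra days are Sunday, Monday, Tuesday, Wednesday, Thursday — 4 of them qualify.
Total: 52 + 4 = 56.

56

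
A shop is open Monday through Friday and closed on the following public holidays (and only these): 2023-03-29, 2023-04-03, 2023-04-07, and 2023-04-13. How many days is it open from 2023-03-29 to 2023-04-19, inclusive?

12

2023-03-29 is a Wednesday.
That's 22 days from start to end, counting both.
22 = 7 × 3 + 1, so there are 3 full weeks plus 1 extra day.
Each full week contributes 5 weekdays (Mon–Fri): 3 × 5 = 15.
The 1 extra day is Wed — 1 of them qualifies.
Total: 15 + 1 = 16.
Holidays: 2023-03-29 (Wed); 2023-04-03 (Mon); 2023-04-07 (Fri); 2023-04-13 (Thu).
All 4 holidays fall on weekdays, so subtract 4.
Business days: 16 − 4 = 12.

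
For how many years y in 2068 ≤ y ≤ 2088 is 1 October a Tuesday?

4

Day of week of October 1 in each year:
2068: Mon, 2069: Tue ✓, 2070: Wed, 2071: Thu, 2072: Sat, 2073: Sun, 2074: Mon, 2075: Tue ✓, 2076: Thu, 2077: Fri, 2078: Sat, 2079: Sun, 2080: Tue ✓, 2081: Wed, 2082: Thu, 2083: Fri, 2084: Sun, 2085: Mon, 2086: Tue ✓, 2087: Wed, 2088: Fri
Tuesdays: 2069, 2075, 2080, 2086.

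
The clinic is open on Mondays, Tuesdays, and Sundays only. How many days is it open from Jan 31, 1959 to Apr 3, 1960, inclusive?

Jan 31, 1959 is a Saturday.
The range spans 429 days (inclusive of both endpoints).
429 = 7 × 61 + 2, so there are 61 full weeks plus 2 extra days.
Each full week contributes 3 days from the set (Mon, Tue, Sun): 61 × 3 = 183.
The 2 extra days are Sat, Sun — 1 of them qualifies.
Total: 183 + 1 = 184.

184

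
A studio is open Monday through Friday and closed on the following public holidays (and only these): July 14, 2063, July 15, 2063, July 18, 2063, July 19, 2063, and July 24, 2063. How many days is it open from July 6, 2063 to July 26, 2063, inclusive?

July 6, 2063 is a Friday.
The range spans 21 days (inclusive of both endpoints).
21 = 7 × 3, so the span is exactly 3 full weeks.
Each full week contributes 5 weekdays (Mon–Fri): 3 × 5 = 15.
Total: 15.
Holidays: July 14, 2063 (Sat); July 15, 2063 (Sun); July 18, 2063 (Wed); July 19, 2063 (Thu); July 24, 2063 (Tue).
3 of the 5 holidays fall on weekdays; the rest are weekends and were already excluded.
Business days: 15 − 3 = 12.

12 working days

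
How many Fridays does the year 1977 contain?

52

Jan 1, 1977 is a Saturday.
The range spans 365 days (inclusive of both endpoints).
365 = 7 × 52 + 1, so there are 52 full weeks plus 1 extra day.
Each full week contributes one Friday: 52 so far.
The 1 extra day is Sat — none qualify.
Total: 52 + 0 = 52.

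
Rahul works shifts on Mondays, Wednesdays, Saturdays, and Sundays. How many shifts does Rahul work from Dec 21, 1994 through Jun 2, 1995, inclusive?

Dec 21, 1994 is a Wednesday.
From Dec 21, 1994 to Jun 2, 1995 is 164 days inclusive.
164 = 7 × 23 + 3, so there are 23 full weeks plus 3 extra days.
Each full week contributes 4 days from the set (Mon, Wed, Sat, Sun): 23 × 4 = 92.
The 3 extra days are Wednesday, Thursday, Friday — 1 of them qualifies.
Total: 92 + 1 = 93.

93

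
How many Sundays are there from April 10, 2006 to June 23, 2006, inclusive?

10 Sundays

April 10, 2006 is a Monday.
From April 10, 2006 to June 23, 2006 is 75 days inclusive.
75 = 7 × 10 + 5, so there are 10 full weeks plus 5 extra days.
Each full week contributes one Sunday: 10 so far.
The 5 extra days are Mon, Tue, Wed, Thu, Fri — none qualify.
Total: 10 + 0 = 10.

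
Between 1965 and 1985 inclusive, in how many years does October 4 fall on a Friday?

3

Day of week of October 4 in each year:
1965: Mon, 1966: Tue, 1967: Wed, 1968: Fri ✓, 1969: Sat, 1970: Sun, 1971: Mon, 1972: Wed, 1973: Thu, 1974: Fri ✓, 1975: Sat, 1976: Mon, 1977: Tue, 1978: Wed, 1979: Thu, 1980: Sat, 1981: Sun, 1982: Mon, 1983: Tue, 1984: Thu, 1985: Fri ✓
Fridays: 1968, 1974, 1985.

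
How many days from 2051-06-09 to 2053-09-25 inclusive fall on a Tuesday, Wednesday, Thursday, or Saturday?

480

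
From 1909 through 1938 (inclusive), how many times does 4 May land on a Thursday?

4

Day of week of May 4 in each year:
1909: Tue, 1910: Wed, 1911: Thu ✓, 1912: Sat, 1913: Sun, 1914: Mon, 1915: Tue, 1916: Thu ✓, 1917: Fri, 1918: Sat, 1919: Sun, 1920: Tue, 1921: Wed, 1922: Thu ✓, 1923: Fri, 1924: Sun, 1925: Mon, 1926: Tue, 1927: Wed, 1928: Fri, 1929: Sat, 1930: Sun, 1931: Mon, 1932: Wed, 1933: Thu ✓, 1934: Fri, 1935: Sat, 1936: Mon, 1937: Tue, 1938: Wed
Thursdays: 1911, 1916, 1922, 1933.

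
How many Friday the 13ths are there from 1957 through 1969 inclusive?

Friday-the-13ths by year:
1957: Sep, Dec
1958: Jun
1959: Feb, Mar, Nov
1960: May
1961: Jan, Oct
1962: Apr, Jul
1963: Sep, Dec
1964: Mar, Nov
1965: Aug
1966: May
1967: Jan, Oct
1968: Sep, Dec
1969: Jun

22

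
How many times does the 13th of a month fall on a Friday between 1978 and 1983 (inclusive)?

10

Friday-the-13ths by year:
1978: Jan, Oct
1979: Apr, Jul
1980: Jun
1981: Feb, Mar, Nov
1982: Aug
1983: May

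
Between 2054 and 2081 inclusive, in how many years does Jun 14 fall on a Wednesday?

Day of week of June 14 in each year:
2054: Sun, 2055: Mon, 2056: Wed ✓, 2057: Thu, 2058: Fri, 2059: Sat, 2060: Mon, 2061: Tue, 2062: Wed ✓, 2063: Thu, 2064: Sat, 2065: Sun, 2066: Mon, 2067: Tue, 2068: Thu, 2069: Fri, 2070: Sat, 2071: Sun, 2072: Tue, 2073: Wed ✓, 2074: Thu, 2075: Fri, 2076: Sun, 2077: Mon, 2078: Tue, 2079: Wed ✓, 2080: Fri, 2081: Sat
Wednesdays: 2056, 2062, 2073, 2079.

4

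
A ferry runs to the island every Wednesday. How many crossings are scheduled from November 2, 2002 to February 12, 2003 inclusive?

November 2, 2002 is a Saturday.
That's 103 days from start to end, counting both.
103 = 7 × 14 + 5, so there are 14 full weeks plus 5 extra days.
Each full week contributes one Wednesday: 14 so far.
The 5 extra days are Sat, Sun, Mon, Tue, Wed — 1 of them qualifies.
Total: 14 + 1 = 15.

15 Wednesdays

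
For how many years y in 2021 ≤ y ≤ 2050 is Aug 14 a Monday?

Day of week of August 14 in each year:
2021: Sat, 2022: Sun, 2023: Mon ✓, 2024: Wed, 2025: Thu, 2026: Fri, 2027: Sat, 2028: Mon ✓, 2029: Tue, 2030: Wed, 2031: Thu, 2032: Sat, 2033: Sun, 2034: Mon ✓, 2035: Tue, 2036: Thu, 2037: Fri, 2038: Sat, 2039: Sun, 2040: Tue, 2041: Wed, 2042: Thu, 2043: Fri, 2044: Sun, 2045: Mon ✓, 2046: Tue, 2047: Wed, 2048: Fri, 2049: Sat, 2050: Sun
Mondays: 2023, 2028, 2034, 2045.

4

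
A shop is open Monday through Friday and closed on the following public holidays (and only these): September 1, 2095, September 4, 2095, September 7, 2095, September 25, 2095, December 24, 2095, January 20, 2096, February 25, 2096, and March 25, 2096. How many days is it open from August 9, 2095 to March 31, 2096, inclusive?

August 9, 2095 is a Tuesday.
That's 236 days from start to end, counting both.
236 = 7 × 33 + 5, so there are 33 full weeks plus 5 extra days.
Each full week contributes 5 weekdays (Mon–Fri): 33 × 5 = 165.
The 5 extra days are Tuesday, Wednesday, Thursday, Friday, Saturday — 4 of them qualify.
Total: 165 + 4 = 169.
Holidays: September 1, 2095 (Thu); September 4, 2095 (Sun); September 7, 2095 (Wed); September 25, 2095 (Sun); December 24, 2095 (Sat); January 20, 2096 (Fri); February 25, 2096 (Sat); March 25, 2096 (Sun).
3 of the 8 holidays fall on weekdays; the rest are weekends and were already excluded.
Business days: 169 − 3 = 166.

166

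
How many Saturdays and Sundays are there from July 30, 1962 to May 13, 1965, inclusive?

July 30, 1962 is a Monday.
That's 1019 days from start to end, counting both.
1019 = 7 × 145 + 4, so there are 145 full weeks plus 4 extra days.
Each full week contributes 2 weekend days (Sat, Sun): 145 × 2 = 290.
The 4 extra days are Mon, Tue, Wed, Thu — none qualify.
Total: 290 + 0 = 290.

290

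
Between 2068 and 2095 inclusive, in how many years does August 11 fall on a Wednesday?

Day of week of August 11 in each year:
2068: Sat, 2069: Sun, 2070: Mon, 2071: Tue, 2072: Thu, 2073: Fri, 2074: Sat, 2075: Sun, 2076: Tue, 2077: Wed ✓, 2078: Thu, 2079: Fri, 2080: Sun, 2081: Mon, 2082: Tue, 2083: Wed ✓, 2084: Fri, 2085: Sat, 2086: Sun, 2087: Mon, 2088: Wed ✓, 2089: Thu, 2090: Fri, 2091: Sat, 2092: Mon, 2093: Tue, 2094: Wed ✓, 2095: Thu
Wednesdays: 2077, 2083, 2088, 2094.

4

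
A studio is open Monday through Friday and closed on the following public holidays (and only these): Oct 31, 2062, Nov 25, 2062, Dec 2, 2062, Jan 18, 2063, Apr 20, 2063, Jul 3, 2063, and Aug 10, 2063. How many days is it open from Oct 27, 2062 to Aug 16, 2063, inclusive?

205 business days

Oct 27, 2062 is a Friday.
That's 294 days from start to end, counting both.
294 = 7 × 42, so the span is exactly 42 full weeks.
Each full week contributes 5 weekdays (Mon–Fri): 42 × 5 = 210.
Holidays: Oct 31, 2062 (Tue); Nov 25, 2062 (Sat); Dec 2, 2062 (Sat); Jan 18, 2063 (Thu); Apr 20, 2063 (Fri); Jul 3, 2063 (Tue); Aug 10, 2063 (Fri).
5 of the 7 holidays fall on weekdays; the rest are weekends and were already excluded.
Business days: 210 − 5 = 205.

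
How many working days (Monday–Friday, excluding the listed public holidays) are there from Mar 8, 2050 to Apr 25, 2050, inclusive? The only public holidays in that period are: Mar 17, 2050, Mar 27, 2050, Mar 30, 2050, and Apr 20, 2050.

32

Mar 8, 2050 is a Tuesday.
The range spans 49 days (inclusive of both endpoints).
49 = 7 × 7, so the span is exactly 7 full weeks.
Each full week contributes 5 weekdays (Mon–Fri): 7 × 5 = 35.
Total: 35.
Holidays: Mar 17, 2050 (Thu); Mar 27, 2050 (Sun); Mar 30, 2050 (Wed); Apr 20, 2050 (Wed).
3 of the 4 holidays fall on weekdays; the rest are weekends and were already excluded.
Business days: 35 − 3 = 32.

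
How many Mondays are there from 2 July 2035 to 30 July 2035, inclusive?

5 Mondays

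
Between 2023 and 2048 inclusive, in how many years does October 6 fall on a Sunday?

Day of week of October 6 in each year:
2023: Fri, 2024: Sun ✓, 2025: Mon, 2026: Tue, 2027: Wed, 2028: Fri, 2029: Sat, 2030: Sun ✓, 2031: Mon, 2032: Wed, 2033: Thu, 2034: Fri, 2035: Sat, 2036: Mon, 2037: Tue, 2038: Wed, 2039: Thu, 2040: Sat, 2041: Sun ✓, 2042: Mon, 2043: Tue, 2044: Thu, 2045: Fri, 2046: Sat, 2047: Sun ✓, 2048: Tue
Sundays: 2024, 2030, 2041, 2047.

4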